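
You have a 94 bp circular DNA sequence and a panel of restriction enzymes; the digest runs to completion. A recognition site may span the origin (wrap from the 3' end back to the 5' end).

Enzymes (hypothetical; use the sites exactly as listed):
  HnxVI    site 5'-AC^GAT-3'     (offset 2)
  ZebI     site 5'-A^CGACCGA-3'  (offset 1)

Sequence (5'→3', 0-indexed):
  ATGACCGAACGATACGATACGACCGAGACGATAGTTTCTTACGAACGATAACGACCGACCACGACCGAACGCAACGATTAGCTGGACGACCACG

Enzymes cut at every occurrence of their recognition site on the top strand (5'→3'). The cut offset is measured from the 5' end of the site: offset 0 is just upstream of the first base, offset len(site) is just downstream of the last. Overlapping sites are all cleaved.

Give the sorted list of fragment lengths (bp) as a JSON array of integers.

[4,5,5,10,10,11,14,17,18]

Scan for sites:
  HnxVI (ACGAT, off=2): starts [8, 13, 27, 44, 73, 91] → cuts [10, 15, 29, 46, 75, 93]
  ZebI (ACGACCGA, off=1): starts [18, 50, 60] → cuts [19, 51, 61]

Pooled cuts: [10, 15, 19, 29, 46, 51, 61, 75, 93]

Fragments:
  10→15: 5 bp
  15→19: 4 bp
  19→29: 10 bp
  29→46: 17 bp
  46→51: 5 bp
  51→61: 10 bp
  61→75: 14 bp
  75→93: 18 bp
  93→10 (wrap): 94-93+10 = 11 bp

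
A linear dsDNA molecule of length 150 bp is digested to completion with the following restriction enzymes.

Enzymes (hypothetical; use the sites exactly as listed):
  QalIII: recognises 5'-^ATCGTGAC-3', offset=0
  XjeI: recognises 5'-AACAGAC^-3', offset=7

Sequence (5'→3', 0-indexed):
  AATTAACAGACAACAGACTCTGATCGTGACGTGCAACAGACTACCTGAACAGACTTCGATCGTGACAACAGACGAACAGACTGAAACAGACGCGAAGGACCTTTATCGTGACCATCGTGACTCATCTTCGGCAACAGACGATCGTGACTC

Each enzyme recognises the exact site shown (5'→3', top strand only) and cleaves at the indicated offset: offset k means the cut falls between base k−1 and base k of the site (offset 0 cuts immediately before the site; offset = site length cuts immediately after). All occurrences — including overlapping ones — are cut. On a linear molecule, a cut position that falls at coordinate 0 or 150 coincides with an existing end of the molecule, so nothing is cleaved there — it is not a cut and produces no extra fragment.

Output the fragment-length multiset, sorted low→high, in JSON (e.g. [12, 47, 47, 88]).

[1,4,4,7,8,9,10,10,11,13,13,15,19,26]

Scan for sites:
  QalIII (ATCGTGAC, off=0): starts [22, 58, 104, 113, 140] → cuts [22, 58, 104, 113, 140]
  XjeI (AACAGAC, off=7): starts [4, 11, 34, 47, 66, 74, 84, 132] → cuts [11, 18, 41, 54, 73, 81, 91, 139]

Pooled cuts: [11, 18, 22, 41, 54, 58, 73, 81, 91, 104, 113, 139, 140]

Fragments:
  [0,11): 11 bp
  [11,18): 7 bp
  [18,22): 4 bp
  [22,41): 19 bp
  [41,54): 13 bp
  [54,58): 4 bp
  [58,73): 15 bp
  [73,81): 8 bp
  [81,91): 10 bp
  [91,104): 13 bp
  [104,113): 9 bp
  [113,139): 26 bp
  [139,140): 1 bp
  [140,150): 10 bp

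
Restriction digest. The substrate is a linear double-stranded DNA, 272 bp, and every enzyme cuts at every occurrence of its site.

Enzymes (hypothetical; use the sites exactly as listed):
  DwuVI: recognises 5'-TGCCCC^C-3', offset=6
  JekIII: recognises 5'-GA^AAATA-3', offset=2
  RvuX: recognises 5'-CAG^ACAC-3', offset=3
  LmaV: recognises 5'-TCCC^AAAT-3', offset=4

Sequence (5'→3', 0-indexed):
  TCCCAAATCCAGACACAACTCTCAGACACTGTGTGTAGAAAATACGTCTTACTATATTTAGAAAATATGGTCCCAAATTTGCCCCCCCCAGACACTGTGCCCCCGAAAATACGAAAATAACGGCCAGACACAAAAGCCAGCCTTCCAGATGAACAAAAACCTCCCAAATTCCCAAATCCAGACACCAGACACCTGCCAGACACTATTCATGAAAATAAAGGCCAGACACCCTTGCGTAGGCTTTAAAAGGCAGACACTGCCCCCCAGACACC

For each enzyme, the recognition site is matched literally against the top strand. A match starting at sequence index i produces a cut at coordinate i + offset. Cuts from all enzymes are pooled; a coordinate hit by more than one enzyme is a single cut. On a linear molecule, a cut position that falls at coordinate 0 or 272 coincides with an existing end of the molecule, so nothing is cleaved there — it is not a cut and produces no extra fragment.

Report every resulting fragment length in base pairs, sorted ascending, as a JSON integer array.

[3,4,4,5,6,7,8,8,8,8,10,11,11,12,12,13,13,13,13,14,23,28,38]

Site scan:
  DwuVI (TGCCCCC, off=6): starts [79, 97, 257] → cuts [85, 103, 263]
  JekIII (GAAAATA, off=2): starts [37, 60, 104, 112, 210] → cuts [39, 62, 106, 114, 212]
  RvuX (CAGACAC, off=3): starts [9, 22, 88, 124, 178, 185, 196, 222, 250, 264] → cuts [12, 25, 91, 127, 181, 188, 199, 225, 253, 267]
  LmaV (TCCCAAAT, off=4): starts [0, 70, 161, 169] → cuts [4, 74, 165, 173]

All cut coordinates (distinct, sorted): [4, 12, 25, 39, 62, 74, 85, 91, 103, 106, 114, 127, 165, 173, 181, 188, 199, 212, 225, 253, 263, 267]

Fragment lengths:
  [0,4): 4 bp
  [4,12): 8 bp
  [12,25): 13 bp
  [25,39): 14 bp
  [39,62): 23 bp
  [62,74): 12 bp
  [74,85): 11 bp
  [85,91): 6 bp
  [91,103): 12 bp
  [103,106): 3 bp
  [106,114): 8 bp
  [114,127): 13 bp
  [127,165): 38 bp
  [165,173): 8 bp
  [173,181): 8 bp
  [181,188): 7 bp
  [188,199): 11 bp
  [199,212): 13 bp
  [212,225): 13 bp
  [225,253): 28 bp
  [253,263): 10 bp
  [263,267): 4 bp
  [267,272): 5 bp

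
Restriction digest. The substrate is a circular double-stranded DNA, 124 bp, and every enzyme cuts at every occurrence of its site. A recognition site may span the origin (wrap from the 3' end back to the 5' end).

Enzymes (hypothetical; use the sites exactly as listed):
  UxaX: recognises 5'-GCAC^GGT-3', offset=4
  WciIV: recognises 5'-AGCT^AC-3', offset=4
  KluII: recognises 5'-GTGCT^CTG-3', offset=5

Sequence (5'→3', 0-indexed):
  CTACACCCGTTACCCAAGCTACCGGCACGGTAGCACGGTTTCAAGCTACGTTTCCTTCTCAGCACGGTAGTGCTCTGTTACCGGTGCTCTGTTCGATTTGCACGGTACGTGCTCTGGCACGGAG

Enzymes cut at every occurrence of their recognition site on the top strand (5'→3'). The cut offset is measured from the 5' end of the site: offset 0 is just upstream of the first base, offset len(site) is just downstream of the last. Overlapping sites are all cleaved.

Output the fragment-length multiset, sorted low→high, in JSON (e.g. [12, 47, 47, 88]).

[8,8,9,10,11,13,14,15,18,18]

Site scan:
  UxaX GCACGGT/4: at [24, 32, 61, 99] ⇒ [28, 36, 65, 103]
  WciIV AGCTAC/4: at [16, 43, 122] ⇒ [2, 20, 47]
  KluII GTGCTCTG/5: at [69, 83, 108] ⇒ [74, 88, 113]

Pooled cuts: [2, 20, 28, 36, 47, 65, 74, 88, 103, 113]

Fragments:
  2→20: 18 bp
  20→28: 8 bp
  28→36: 8 bp
  36→47: 11 bp
  47→65: 18 bp
  65→74: 9 bp
  74→88: 14 bp
  88→103: 15 bp
  103→113: 10 bp
  113→2 (wrap): 124-113+2 = 13 bp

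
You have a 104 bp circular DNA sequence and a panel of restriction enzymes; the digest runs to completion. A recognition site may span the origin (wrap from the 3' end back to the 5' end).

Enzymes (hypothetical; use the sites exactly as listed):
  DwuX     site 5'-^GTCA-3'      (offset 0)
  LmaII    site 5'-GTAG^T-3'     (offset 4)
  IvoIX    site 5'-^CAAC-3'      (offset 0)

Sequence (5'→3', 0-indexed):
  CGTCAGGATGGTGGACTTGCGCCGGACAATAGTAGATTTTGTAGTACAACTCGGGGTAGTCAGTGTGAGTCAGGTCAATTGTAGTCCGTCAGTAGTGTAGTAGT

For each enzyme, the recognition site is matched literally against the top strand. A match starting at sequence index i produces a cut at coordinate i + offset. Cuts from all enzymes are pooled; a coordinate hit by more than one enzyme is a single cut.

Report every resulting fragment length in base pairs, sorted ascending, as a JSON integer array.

Scan for sites:
  DwuX (GTCA, off=0): starts [1, 58, 68, 73, 87] → cuts [1, 58, 68, 73, 87]
  LmaII (GTAGT, off=4): starts [40, 55, 80, 91, 96, 99] → cuts [44, 59, 84, 95, 100, 103]
  IvoIX (CAAC, off=0): starts [46] → cuts [46]

All cut coordinates (distinct, sorted): [1, 44, 46, 58, 59, 68, 73, 84, 87, 95, 100, 103]

Fragment lengths:
  1→44: 43 bp
  44→46: 2 bp
  46→58: 12 bp
  58→59: 1 bp
  59→68: 9 bp
  68→73: 5 bp
  73→84: 11 bp
  84→87: 3 bp
  87→95: 8 bp
  95→100: 5 bp
  100→103: 3 bp
  103→1 (wrap): 104-103+1 = 2 bp

[1,2,2,3,3,5,5,8,9,11,12,43]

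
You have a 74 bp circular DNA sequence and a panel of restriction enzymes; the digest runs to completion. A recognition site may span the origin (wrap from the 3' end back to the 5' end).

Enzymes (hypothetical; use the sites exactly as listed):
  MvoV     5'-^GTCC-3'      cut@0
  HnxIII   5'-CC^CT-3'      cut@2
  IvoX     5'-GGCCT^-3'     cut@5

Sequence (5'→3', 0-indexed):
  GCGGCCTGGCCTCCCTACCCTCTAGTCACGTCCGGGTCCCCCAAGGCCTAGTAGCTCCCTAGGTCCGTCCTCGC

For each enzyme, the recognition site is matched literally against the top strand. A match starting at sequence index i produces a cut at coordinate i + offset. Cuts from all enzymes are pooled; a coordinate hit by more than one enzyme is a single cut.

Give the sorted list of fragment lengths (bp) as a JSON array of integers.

[2,4,4,5,5,6,9,10,14,15]

Scan for sites:
  MvoV GTCC/0: at [29, 35, 62, 66] ⇒ [29, 35, 62, 66]
  HnxIII CCCT/2: at [12, 17, 56] ⇒ [14, 19, 58]
  IvoX GGCCT/5: at [2, 7, 44] ⇒ [7, 12, 49]

Pooled cuts: [7, 12, 14, 19, 29, 35, 49, 58, 62, 66]

Fragment lengths:
  7→12: 5 bp
  12→14: 2 bp
  14→19: 5 bp
  19→29: 10 bp
  29→35: 6 bp
  35→49: 14 bp
  49→58: 9 bp
  58→62: 4 bp
  62→66: 4 bp
  66→7 (wrap): 74-66+7 = 15 bp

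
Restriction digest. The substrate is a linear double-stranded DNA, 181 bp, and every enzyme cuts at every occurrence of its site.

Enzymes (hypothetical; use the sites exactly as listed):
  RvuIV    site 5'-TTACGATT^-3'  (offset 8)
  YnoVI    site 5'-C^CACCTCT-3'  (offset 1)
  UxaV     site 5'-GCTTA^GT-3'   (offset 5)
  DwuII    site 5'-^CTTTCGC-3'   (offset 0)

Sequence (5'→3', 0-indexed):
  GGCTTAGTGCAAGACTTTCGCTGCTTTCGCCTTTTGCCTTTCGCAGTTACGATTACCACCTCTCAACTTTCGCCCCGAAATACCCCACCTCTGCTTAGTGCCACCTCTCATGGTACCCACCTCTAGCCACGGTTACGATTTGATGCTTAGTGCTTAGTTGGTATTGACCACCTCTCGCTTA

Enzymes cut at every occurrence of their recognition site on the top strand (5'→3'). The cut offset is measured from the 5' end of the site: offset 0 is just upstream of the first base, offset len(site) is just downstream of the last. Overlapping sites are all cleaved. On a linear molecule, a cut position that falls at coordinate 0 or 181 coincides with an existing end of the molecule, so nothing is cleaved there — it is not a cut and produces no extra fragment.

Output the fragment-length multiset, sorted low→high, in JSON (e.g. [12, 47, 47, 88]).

[2,4,6,7,8,9,9,10,12,12,13,14,16,17,19,23]

Per-enzyme occurrences:
  RvuIV TTACGATT/8: at [46, 132] ⇒ [54, 140]
  YnoVI CCACCTCT/1: at [55, 84, 100, 116, 167] ⇒ [56, 85, 101, 117, 168]
  UxaV GCTTAGT/5: at [1, 92, 144, 151] ⇒ [6, 97, 149, 156]
  DwuII CTTTCGC/0: at [14, 23, 37, 66] ⇒ [14, 23, 37, 66]

All cut coordinates (distinct, sorted): [6, 14, 23, 37, 54, 56, 66, 85, 97, 101, 117, 140, 149, 156, 168]

Fragments:
  [0,6): 6 bp
  [6,14): 8 bp
  [14,23): 9 bp
  [23,37): 14 bp
  [37,54): 17 bp
  [54,56): 2 bp
  [56,66): 10 bp
  [66,85): 19 bp
  [85,97): 12 bp
  [97,101): 4 bp
  [101,117): 16 bp
  [117,140): 23 bp
  [140,149): 9 bp
  [149,156): 7 bp
  [156,168): 12 bp
  [168,181): 13 bp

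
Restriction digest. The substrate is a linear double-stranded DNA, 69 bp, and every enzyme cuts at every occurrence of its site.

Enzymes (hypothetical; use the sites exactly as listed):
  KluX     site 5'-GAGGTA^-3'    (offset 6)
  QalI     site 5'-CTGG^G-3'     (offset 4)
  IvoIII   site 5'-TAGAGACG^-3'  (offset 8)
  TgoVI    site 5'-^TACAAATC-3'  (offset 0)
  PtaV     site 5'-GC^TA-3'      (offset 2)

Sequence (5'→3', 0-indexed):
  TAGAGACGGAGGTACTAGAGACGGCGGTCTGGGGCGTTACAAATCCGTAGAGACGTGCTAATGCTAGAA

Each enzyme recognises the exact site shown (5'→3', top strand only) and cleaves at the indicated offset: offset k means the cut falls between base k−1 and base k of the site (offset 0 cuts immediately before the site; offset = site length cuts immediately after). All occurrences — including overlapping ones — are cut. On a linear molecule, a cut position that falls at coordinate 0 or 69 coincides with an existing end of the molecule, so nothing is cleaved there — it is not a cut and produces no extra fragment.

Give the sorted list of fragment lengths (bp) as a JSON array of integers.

[3,5,5,6,6,8,9,9,18]

Site scan:
  KluX (GAGGTA, off=6): starts [8] → cuts [14]
  QalI (CTGGG, off=4): starts [28] → cuts [32]
  IvoIII (TAGAGACG, off=8): starts [0, 15, 47] → cuts [8, 23, 55]
  TgoVI (TACAAATC, off=0): starts [37] → cuts [37]
  PtaV (GCTA, off=2): starts [56, 62] → cuts [58, 64]

All cut coordinates (distinct, sorted): [8, 14, 23, 32, 37, 55, 58, 64]

Fragment lengths:
  [0,8): 8 bp
  [8,14): 6 bp
  [14,23): 9 bp
  [23,32): 9 bp
  [32,37): 5 bp
  [37,55): 18 bp
  [55,58): 3 bp
  [58,64): 6 bp
  [64,69): 5 bp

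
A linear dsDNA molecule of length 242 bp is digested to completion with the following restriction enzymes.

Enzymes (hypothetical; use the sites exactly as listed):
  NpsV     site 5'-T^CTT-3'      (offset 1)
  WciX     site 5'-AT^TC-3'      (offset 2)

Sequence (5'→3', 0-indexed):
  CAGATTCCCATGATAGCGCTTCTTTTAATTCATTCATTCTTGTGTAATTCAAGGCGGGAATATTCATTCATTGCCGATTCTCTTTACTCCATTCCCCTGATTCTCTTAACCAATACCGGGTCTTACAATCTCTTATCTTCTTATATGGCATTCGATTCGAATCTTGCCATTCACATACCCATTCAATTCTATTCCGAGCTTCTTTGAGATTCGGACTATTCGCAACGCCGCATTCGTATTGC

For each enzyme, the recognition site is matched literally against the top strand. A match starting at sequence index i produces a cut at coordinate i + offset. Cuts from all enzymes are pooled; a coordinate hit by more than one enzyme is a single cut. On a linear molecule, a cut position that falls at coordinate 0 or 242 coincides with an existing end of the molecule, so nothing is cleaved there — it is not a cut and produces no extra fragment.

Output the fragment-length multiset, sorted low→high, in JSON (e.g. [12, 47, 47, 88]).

[1,3,3,3,4,4,4,5,5,5,5,5,6,8,8,9,9,9,9,9,10,10,11,11,12,12,14,15,16,17]

Scan for sites:
  NpsV (TCTT, off=1): starts [20, 37, 80, 103, 120, 130, 135, 138, 161, 200] → cuts [21, 38, 81, 104, 121, 131, 136, 139, 162, 201]
  WciX (ATTC, off=2): starts [3, 27, 31, 35, 46, 61, 65, 76, 90, 99, 149, 154, 168, 180, 185, 190, 208, 217, 231] → cuts [5, 29, 33, 37, 48, 63, 67, 78, 92, 101, 151, 156, 170, 182, 187, 192, 210, 219, 233]

All cut coordinates (distinct, sorted): [5, 21, 29, 33, 37, 38, 48, 63, 67, 78, 81, 92, 101, 104, 121, 131, 136, 139, 151, 156, 162, 170, 182, 187, 192, 201, 210, 219, 233]

Fragments:
  [0,5): 5 bp
  [5,21): 16 bp
  [21,29): 8 bp
  [29,33): 4 bp
  [33,37): 4 bp
  [37,38): 1 bp
  [38,48): 10 bp
  [48,63): 15 bp
  [63,67): 4 bp
  [67,78): 11 bp
  [78,81): 3 bp
  [81,92): 11 bp
  [92,101): 9 bp
  [101,104): 3 bp
  [104,121): 17 bp
  [121,131): 10 bp
  [131,136): 5 bp
  [136,139): 3 bp
  [139,151): 12 bp
  [151,156): 5 bp
  [156,162): 6 bp
  [162,170): 8 bp
  [170,182): 12 bp
  [182,187): 5 bp
  [187,192): 5 bp
  [192,201): 9 bp
  [201,210): 9 bp
  [210,219): 9 bp
  [219,233): 14 bp
  [233,242): 9 bp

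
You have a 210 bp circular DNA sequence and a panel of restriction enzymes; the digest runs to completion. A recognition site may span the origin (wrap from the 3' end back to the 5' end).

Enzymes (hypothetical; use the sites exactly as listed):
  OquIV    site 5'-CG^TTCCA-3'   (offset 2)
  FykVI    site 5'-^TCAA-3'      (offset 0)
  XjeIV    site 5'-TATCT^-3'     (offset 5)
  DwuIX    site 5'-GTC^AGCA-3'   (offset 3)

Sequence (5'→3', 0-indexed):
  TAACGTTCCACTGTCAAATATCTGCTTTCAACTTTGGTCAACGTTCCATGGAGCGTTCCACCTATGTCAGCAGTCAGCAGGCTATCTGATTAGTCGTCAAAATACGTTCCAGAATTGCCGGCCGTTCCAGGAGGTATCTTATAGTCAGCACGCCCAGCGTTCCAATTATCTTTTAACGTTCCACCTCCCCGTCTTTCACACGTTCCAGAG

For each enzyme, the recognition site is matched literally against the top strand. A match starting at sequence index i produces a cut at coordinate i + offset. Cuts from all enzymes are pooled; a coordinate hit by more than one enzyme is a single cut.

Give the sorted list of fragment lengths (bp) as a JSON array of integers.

Scan for sites:
  OquIV CGTTCCA/2: at [3, 41, 53, 104, 122, 157, 176, 200] ⇒ [5, 43, 55, 106, 124, 159, 178, 202]
  FykVI TCAA/0: at [13, 27, 37, 96] ⇒ [13, 27, 37, 96]
  XjeIV TATCT/5: at [18, 82, 134, 166] ⇒ [23, 87, 139, 171]
  DwuIX GTCAGCA/3: at [65, 72, 143] ⇒ [68, 75, 146]

Pooled cuts: [5, 13, 23, 27, 37, 43, 55, 68, 75, 87, 96, 106, 124, 139, 146, 159, 171, 178, 202]

Fragments:
  5→13: 8 bp
  13→23: 10 bp
  23→27: 4 bp
  27→37: 10 bp
  37→43: 6 bp
  43→55: 12 bp
  55→68: 13 bp
  68→75: 7 bp
  75→87: 12 bp
  87→96: 9 bp
  96→106: 10 bp
  106→124: 18 bp
  124→139: 15 bp
  139→146: 7 bp
  146→159: 13 bp
  159→171: 12 bp
  171→178: 7 bp
  178→202: 24 bp
  202→5 (wrap): 210-202+5 = 13 bp

[4,6,7,7,7,8,9,10,10,10,12,12,12,13,13,13,15,18,24]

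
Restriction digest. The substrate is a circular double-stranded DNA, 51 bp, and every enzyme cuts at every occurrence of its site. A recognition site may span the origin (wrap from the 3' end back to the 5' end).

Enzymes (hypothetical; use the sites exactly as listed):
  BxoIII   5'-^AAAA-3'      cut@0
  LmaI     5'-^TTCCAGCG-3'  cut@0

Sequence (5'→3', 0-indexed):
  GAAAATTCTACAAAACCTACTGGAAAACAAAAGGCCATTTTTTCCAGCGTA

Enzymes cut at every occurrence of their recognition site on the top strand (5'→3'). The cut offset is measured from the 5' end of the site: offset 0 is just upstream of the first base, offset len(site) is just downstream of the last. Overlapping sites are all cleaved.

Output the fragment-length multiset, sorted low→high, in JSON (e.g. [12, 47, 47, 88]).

Per-enzyme occurrences:
  BxoIII AAAA/0: at [1, 11, 23, 28] ⇒ [1, 11, 23, 28]
  LmaI TTCCAGCG/0: at [41] ⇒ [41]

All cut coordinates (distinct, sorted): [1, 11, 23, 28, 41]

Fragments:
  1→11: 10 bp
  11→23: 12 bp
  23→28: 5 bp
  28→41: 13 bp
  41→1 (wrap): 51-41+1 = 11 bp

[5,10,11,12,13]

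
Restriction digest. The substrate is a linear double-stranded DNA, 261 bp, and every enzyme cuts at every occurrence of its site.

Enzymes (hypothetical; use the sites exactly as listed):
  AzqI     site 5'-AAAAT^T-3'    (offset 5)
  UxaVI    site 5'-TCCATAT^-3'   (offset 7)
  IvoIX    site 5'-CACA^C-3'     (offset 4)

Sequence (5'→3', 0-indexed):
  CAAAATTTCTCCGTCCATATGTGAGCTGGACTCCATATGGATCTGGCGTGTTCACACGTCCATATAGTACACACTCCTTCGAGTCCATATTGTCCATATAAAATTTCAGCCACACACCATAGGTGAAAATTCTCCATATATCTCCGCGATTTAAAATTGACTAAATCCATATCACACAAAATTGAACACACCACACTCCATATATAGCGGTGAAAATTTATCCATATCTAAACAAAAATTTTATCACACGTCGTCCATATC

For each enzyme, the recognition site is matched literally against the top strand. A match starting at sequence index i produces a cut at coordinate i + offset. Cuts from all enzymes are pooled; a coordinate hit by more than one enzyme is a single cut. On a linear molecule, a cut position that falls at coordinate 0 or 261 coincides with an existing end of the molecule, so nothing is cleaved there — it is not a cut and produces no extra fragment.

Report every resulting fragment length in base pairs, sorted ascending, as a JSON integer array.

Scan for sites:
  AzqI AAAATT/5: at [1, 99, 125, 152, 177, 212, 234] ⇒ [6, 104, 130, 157, 182, 217, 239]
  UxaVI TCCATAT/7: at [13, 31, 58, 83, 92, 132, 165, 196, 220, 253] ⇒ [20, 38, 65, 90, 99, 139, 172, 203, 227, 260]
  IvoIX CACAC/4: at [52, 69, 110, 112, 172, 186, 191, 244] ⇒ [56, 73, 114, 116, 176, 190, 195, 248]

All cut coordinates (distinct, sorted): [6, 20, 38, 56, 65, 73, 90, 99, 104, 114, 116, 130, 139, 157, 172, 176, 182, 190, 195, 203, 217, 227, 239, 248, 260]

Fragments:
  [0,6): 6 bp
  [6,20): 14 bp
  [20,38): 18 bp
  [38,56): 18 bp
  [56,65): 9 bp
  [65,73): 8 bp
  [73,90): 17 bp
  [90,99): 9 bp
  [99,104): 5 bp
  [104,114): 10 bp
  [114,116): 2 bp
  [116,130): 14 bp
  [130,139): 9 bp
  [139,157): 18 bp
  [157,172): 15 bp
  [172,176): 4 bp
  [176,182): 6 bp
  [182,190): 8 bp
  [190,195): 5 bp
  [195,203): 8 bp
  [203,217): 14 bp
  [217,227): 10 bp
  [227,239): 12 bp
  [239,248): 9 bp
  [248,260): 12 bp
  [260,261): 1 bp

[1,2,4,5,5,6,6,8,8,8,9,9,9,9,10,10,12,12,14,14,14,15,17,18,18,18]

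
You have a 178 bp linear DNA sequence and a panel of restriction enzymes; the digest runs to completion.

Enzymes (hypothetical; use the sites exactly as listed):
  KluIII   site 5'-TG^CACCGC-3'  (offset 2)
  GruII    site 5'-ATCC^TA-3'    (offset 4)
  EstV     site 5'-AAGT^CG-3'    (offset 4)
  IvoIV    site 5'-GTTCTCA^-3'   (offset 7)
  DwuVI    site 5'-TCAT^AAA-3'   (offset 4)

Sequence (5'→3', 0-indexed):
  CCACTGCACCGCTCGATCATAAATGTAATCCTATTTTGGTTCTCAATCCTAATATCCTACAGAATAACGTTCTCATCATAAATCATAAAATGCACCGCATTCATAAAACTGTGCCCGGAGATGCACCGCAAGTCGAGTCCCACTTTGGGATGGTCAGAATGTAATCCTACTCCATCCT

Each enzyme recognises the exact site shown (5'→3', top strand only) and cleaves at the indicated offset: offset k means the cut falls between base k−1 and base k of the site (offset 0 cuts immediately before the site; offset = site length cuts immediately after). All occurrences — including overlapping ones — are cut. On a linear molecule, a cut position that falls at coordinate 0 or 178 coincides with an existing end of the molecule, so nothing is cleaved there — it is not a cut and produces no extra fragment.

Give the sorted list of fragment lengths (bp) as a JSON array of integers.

Scan for sites:
  KluIII (TGCACCGC, off=2): starts [4, 90, 121] → cuts [6, 92, 123]
  GruII (ATCCTA, off=4): starts [27, 45, 53, 163] → cuts [31, 49, 57, 167]
  EstV (AAGTCG, off=4): starts [129] → cuts [133]
  IvoIV (GTTCTCA, off=7): starts [38, 68] → cuts [45, 75]
  DwuVI (TCATAAA, off=4): starts [16, 75, 82, 100] → cuts [20, 79, 86, 104]

Pooled cuts: [6, 20, 31, 45, 49, 57, 75, 79, 86, 92, 104, 123, 133, 167]

Fragments:
  [0,6): 6 bp
  [6,20): 14 bp
  [20,31): 11 bp
  [31,45): 14 bp
  [45,49): 4 bp
  [49,57): 8 bp
  [57,75): 18 bp
  [75,79): 4 bp
  [79,86): 7 bp
  [86,92): 6 bp
  [92,104): 12 bp
  [104,123): 19 bp
  [123,133): 10 bp
  [133,167): 34 bp
  [167,178): 11 bp

[4,4,6,6,7,8,10,11,11,12,14,14,18,19,34]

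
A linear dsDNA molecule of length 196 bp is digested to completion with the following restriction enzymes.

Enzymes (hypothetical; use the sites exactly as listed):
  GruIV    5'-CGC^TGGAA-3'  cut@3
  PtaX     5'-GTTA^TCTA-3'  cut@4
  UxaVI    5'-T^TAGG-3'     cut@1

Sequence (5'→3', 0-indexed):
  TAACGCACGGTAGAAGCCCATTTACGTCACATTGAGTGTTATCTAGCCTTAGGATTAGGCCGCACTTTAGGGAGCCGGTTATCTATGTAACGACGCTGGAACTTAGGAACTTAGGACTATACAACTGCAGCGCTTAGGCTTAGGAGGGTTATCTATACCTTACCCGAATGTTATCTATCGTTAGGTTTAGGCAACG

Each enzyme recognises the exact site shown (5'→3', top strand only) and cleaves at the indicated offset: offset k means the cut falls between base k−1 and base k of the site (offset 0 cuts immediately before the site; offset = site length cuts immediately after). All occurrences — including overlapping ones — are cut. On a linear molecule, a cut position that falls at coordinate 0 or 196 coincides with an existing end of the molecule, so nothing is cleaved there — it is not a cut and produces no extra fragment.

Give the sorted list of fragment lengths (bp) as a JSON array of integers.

[6,6,6,7,8,8,8,9,11,12,14,15,22,23,41]

Per-enzyme occurrences:
  GruIV (CGCTGGAA, off=3): starts [93] → cuts [96]
  PtaX (GTTATCTA, off=4): starts [37, 77, 147, 169] → cuts [41, 81, 151, 173]
  UxaVI (TTAGG, off=1): starts [48, 54, 66, 102, 110, 133, 139, 180, 186] → cuts [49, 55, 67, 103, 111, 134, 140, 181, 187]

Pooled cuts: [41, 49, 55, 67, 81, 96, 103, 111, 134, 140, 151, 173, 181, 187]

Fragments:
  [0,41): 41 bp
  [41,49): 8 bp
  [49,55): 6 bp
  [55,67): 12 bp
  [67,81): 14 bp
  [81,96): 15 bp
  [96,103): 7 bp
  [103,111): 8 bp
  [111,134): 23 bp
  [134,140): 6 bp
  [140,151): 11 bp
  [151,173): 22 bp
  [173,181): 8 bp
  [181,187): 6 bp
  [187,196): 9 bp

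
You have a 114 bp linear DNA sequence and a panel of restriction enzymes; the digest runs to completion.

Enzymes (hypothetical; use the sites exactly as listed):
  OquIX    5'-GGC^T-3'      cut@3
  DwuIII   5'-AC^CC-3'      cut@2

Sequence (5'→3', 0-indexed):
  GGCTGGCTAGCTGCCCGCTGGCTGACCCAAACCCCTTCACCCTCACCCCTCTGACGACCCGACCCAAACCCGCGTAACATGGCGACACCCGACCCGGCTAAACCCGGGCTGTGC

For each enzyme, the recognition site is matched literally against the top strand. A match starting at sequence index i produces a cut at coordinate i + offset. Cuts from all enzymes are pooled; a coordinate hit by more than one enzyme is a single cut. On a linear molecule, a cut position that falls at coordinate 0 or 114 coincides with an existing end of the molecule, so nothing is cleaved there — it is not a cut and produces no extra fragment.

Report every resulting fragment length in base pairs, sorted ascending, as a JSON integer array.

[3,4,4,5,5,5,5,5,6,6,6,6,8,12,15,19]

Scan for sites:
  OquIX (GGCT, off=3): starts [0, 4, 19, 95, 106] → cuts [3, 7, 22, 98, 109]
  DwuIII (ACCC, off=2): starts [24, 30, 38, 44, 56, 61, 67, 86, 91, 101] → cuts [26, 32, 40, 46, 58, 63, 69, 88, 93, 103]

Pooled cuts: [3, 7, 22, 26, 32, 40, 46, 58, 63, 69, 88, 93, 98, 103, 109]

Fragments:
  [0,3): 3 bp
  [3,7): 4 bp
  [7,22): 15 bp
  [22,26): 4 bp
  [26,32): 6 bp
  [32,40): 8 bp
  [40,46): 6 bp
  [46,58): 12 bp
  [58,63): 5 bp
  [63,69): 6 bp
  [69,88): 19 bp
  [88,93): 5 bp
  [93,98): 5 bp
  [98,103): 5 bp
  [103,109): 6 bp
  [109,114): 5 bp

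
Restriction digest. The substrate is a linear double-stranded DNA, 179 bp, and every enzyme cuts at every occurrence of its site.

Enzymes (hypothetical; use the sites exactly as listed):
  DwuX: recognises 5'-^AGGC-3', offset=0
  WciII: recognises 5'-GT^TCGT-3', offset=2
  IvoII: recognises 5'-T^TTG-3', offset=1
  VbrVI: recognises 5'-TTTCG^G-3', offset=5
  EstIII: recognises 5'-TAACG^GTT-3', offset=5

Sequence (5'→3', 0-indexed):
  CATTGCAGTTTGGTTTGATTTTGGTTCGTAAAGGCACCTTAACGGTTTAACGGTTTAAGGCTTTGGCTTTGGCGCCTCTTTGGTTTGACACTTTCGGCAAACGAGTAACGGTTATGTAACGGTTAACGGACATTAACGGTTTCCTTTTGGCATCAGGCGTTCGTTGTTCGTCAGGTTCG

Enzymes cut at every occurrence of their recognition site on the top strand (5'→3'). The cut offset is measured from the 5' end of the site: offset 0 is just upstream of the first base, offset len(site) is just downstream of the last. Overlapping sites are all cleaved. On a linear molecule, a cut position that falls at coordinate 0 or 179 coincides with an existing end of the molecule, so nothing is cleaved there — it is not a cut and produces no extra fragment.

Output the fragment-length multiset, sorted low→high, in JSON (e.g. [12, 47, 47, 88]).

Scan for sites:
  DwuX (AGGC, off=0): starts [31, 57, 154] → cuts [31, 57, 154]
  WciII (GTTCGT, off=2): starts [23, 158, 165] → cuts [25, 160, 167]
  IvoII (TTTG, off=1): starts [8, 13, 19, 61, 67, 78, 83, 145] → cuts [9, 14, 20, 62, 68, 79, 84, 146]
  VbrVI (TTTCGG, off=5): starts [91] → cuts [96]
  EstIII (TAACGGTT, off=5): starts [39, 47, 105, 116, 133] → cuts [44, 52, 110, 121, 138]

Pooled cuts: [9, 14, 20, 25, 31, 44, 52, 57, 62, 68, 79, 84, 96, 110, 121, 138, 146, 154, 160, 167]

Fragment lengths:
  [0,9): 9 bp
  [9,14): 5 bp
  [14,20): 6 bp
  [20,25): 5 bp
  [25,31): 6 bp
  [31,44): 13 bp
  [44,52): 8 bp
  [52,57): 5 bp
  [57,62): 5 bp
  [62,68): 6 bp
  [68,79): 11 bp
  [79,84): 5 bp
  [84,96): 12 bp
  [96,110): 14 bp
  [110,121): 11 bp
  [121,138): 17 bp
  [138,146): 8 bp
  [146,154): 8 bp
  [154,160): 6 bp
  [160,167): 7 bp
  [167,179): 12 bp

[5,5,5,5,5,6,6,6,6,7,8,8,8,9,11,11,12,12,13,14,17]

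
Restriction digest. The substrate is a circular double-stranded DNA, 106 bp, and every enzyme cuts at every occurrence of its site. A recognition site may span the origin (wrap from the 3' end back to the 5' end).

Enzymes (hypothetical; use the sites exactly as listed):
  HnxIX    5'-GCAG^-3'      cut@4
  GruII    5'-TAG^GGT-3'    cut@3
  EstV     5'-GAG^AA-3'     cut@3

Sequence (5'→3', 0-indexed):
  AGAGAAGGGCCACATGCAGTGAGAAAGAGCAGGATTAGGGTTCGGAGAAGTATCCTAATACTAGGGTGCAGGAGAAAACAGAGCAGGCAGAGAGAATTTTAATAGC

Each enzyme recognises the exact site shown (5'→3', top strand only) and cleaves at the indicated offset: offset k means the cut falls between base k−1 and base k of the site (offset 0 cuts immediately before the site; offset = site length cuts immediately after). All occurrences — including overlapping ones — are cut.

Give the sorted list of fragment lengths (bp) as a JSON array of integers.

[2,3,4,4,4,6,7,9,9,12,14,15,17]

Per-enzyme occurrences:
  HnxIX (GCAG, off=4): starts [15, 28, 67, 82, 86, 104] → cuts [2, 19, 32, 71, 86, 90]
  GruII (TAGGGT, off=3): starts [35, 61] → cuts [38, 64]
  EstV (GAGAA, off=3): starts [1, 20, 44, 71, 91] → cuts [4, 23, 47, 74, 94]

All cut coordinates (distinct, sorted): [2, 4, 19, 23, 32, 38, 47, 64, 71, 74, 86, 90, 94]

Fragments:
  2→4: 2 bp
  4→19: 15 bp
  19→23: 4 bp
  23→32: 9 bp
  32→38: 6 bp
  38→47: 9 bp
  47→64: 17 bp
  64→71: 7 bp
  71→74: 3 bp
  74→86: 12 bp
  86→90: 4 bp
  90→94: 4 bp
  94→2 (wrap): 106-94+2 = 14 bp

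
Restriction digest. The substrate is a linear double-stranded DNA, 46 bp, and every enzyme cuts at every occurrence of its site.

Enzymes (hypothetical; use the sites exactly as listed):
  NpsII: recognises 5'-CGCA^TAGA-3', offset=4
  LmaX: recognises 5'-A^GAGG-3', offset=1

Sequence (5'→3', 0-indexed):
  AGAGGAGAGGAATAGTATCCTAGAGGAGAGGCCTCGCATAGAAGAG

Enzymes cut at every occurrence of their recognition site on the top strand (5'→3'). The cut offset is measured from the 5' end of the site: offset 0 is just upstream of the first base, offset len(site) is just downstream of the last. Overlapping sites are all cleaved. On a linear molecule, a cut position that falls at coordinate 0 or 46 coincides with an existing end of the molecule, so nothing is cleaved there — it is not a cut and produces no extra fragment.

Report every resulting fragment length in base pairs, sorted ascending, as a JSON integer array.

[1,5,5,8,11,16]

Site scan:
  NpsII CGCATAGA/4: at [34] ⇒ [38]
  LmaX AGAGG/1: at [0, 5, 21, 26] ⇒ [1, 6, 22, 27]

All cut coordinates (distinct, sorted): [1, 6, 22, 27, 38]

Fragment lengths:
  [0,1): 1 bp
  [1,6): 5 bp
  [6,22): 16 bp
  [22,27): 5 bp
  [27,38): 11 bp
  [38,46): 8 bp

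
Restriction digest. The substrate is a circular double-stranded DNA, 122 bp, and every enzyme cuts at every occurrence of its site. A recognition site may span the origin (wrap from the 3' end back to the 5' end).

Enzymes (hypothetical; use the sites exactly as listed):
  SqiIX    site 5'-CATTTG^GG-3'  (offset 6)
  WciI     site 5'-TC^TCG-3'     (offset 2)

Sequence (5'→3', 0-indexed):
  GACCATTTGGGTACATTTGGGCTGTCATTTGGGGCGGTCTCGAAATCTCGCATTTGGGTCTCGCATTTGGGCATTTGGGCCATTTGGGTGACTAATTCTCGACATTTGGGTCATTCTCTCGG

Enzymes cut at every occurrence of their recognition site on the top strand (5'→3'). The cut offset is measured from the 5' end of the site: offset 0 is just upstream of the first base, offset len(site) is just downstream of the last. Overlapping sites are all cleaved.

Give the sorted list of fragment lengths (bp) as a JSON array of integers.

[4,8,8,8,9,9,9,10,10,10,12,12,13]

Site scan:
  SqiIX (CATTTGGG, off=6): starts [3, 13, 25, 50, 63, 71, 80, 102] → cuts [9, 19, 31, 56, 69, 77, 86, 108]
  WciI (TCTCG, off=2): starts [37, 45, 58, 96, 116] → cuts [39, 47, 60, 98, 118]

Pooled cuts: [9, 19, 31, 39, 47, 56, 60, 69, 77, 86, 98, 108, 118]

Fragment lengths:
  9→19: 10 bp
  19→31: 12 bp
  31→39: 8 bp
  39→47: 8 bp
  47→56: 9 bp
  56→60: 4 bp
  60→69: 9 bp
  69→77: 8 bp
  77→86: 9 bp
  86→98: 12 bp
  98→108: 10 bp
  108→118: 10 bp
  118→9 (wrap): 122-118+9 = 13 bp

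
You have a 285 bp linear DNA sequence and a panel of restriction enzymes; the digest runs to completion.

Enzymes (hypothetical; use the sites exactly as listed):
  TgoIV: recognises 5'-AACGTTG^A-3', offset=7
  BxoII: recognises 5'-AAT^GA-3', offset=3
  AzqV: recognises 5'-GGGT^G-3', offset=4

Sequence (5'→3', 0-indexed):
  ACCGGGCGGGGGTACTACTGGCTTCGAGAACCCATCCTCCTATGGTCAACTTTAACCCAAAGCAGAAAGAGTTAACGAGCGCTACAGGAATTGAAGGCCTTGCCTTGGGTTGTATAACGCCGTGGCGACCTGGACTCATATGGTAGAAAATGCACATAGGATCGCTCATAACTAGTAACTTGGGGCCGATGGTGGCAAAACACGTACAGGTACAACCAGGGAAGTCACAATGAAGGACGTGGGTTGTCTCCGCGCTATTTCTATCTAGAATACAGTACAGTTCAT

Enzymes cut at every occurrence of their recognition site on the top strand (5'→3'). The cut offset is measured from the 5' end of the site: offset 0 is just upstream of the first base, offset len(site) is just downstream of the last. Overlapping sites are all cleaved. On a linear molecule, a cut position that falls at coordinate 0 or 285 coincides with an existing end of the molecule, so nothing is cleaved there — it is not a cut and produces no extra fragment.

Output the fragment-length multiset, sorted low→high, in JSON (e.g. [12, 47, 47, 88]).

Scan for sites:
  TgoIV (AACGTTGA, off=7): no sites
  BxoII (AATGA, off=3): starts [228] → cuts [231]
  AzqV (GGGTG, off=4): no sites

All cut coordinates (distinct, sorted): [231]

Fragments:
  [0,231): 231 bp
  [231,285): 54 bp

[54,231]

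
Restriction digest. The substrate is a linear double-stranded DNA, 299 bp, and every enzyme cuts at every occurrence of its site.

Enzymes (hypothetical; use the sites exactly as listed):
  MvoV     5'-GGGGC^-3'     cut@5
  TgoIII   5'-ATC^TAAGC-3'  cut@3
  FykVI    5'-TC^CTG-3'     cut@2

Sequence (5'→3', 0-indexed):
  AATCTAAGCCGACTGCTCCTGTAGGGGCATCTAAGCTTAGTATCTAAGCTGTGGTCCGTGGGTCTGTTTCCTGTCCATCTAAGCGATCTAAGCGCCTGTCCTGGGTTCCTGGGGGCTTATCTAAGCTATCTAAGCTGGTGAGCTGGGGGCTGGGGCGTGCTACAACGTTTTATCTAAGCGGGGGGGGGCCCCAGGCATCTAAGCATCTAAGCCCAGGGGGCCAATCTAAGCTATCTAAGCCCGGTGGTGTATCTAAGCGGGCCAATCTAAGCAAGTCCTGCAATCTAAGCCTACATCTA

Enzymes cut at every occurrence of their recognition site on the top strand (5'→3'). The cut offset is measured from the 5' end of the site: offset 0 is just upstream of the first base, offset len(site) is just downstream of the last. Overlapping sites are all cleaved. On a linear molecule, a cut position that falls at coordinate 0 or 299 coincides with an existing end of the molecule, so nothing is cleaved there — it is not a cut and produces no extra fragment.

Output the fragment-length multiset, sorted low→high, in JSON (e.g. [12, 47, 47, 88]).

Per-enzyme occurrences:
  MvoV (GGGGC, off=5): starts [23, 111, 145, 151, 184, 216] → cuts [28, 116, 150, 156, 189, 221]
  TgoIII (ATCTAAGC, off=3): starts [1, 28, 41, 76, 85, 118, 127, 171, 196, 204, 223, 232, 250, 264, 282] → cuts [4, 31, 44, 79, 88, 121, 130, 174, 199, 207, 226, 235, 253, 267, 285]
  FykVI (TCCTG, off=2): starts [16, 68, 98, 106, 275] → cuts [18, 70, 100, 108, 277]

Pooled cuts: [4, 18, 28, 31, 44, 70, 79, 88, 100, 108, 116, 121, 130, 150, 156, 174, 189, 199, 207, 221, 226, 235, 253, 267, 277, 285]

Fragment lengths:
  [0,4): 4 bp
  [4,18): 14 bp
  [18,28): 10 bp
  [28,31): 3 bp
  [31,44): 13 bp
  [44,70): 26 bp
  [70,79): 9 bp
  [79,88): 9 bp
  [88,100): 12 bp
  [100,108): 8 bp
  [108,116): 8 bp
  [116,121): 5 bp
  [121,130): 9 bp
  [130,150): 20 bp
  [150,156): 6 bp
  [156,174): 18 bp
  [174,189): 15 bp
  [189,199): 10 bp
  [199,207): 8 bp
  [207,221): 14 bp
  [221,226): 5 bp
  [226,235): 9 bp
  [235,253): 18 bp
  [253,267): 14 bp
  [267,277): 10 bp
  [277,285): 8 bp
  [285,299): 14 bp

[3,4,5,5,6,8,8,8,8,9,9,9,9,10,10,10,12,13,14,14,14,14,15,18,18,20,26]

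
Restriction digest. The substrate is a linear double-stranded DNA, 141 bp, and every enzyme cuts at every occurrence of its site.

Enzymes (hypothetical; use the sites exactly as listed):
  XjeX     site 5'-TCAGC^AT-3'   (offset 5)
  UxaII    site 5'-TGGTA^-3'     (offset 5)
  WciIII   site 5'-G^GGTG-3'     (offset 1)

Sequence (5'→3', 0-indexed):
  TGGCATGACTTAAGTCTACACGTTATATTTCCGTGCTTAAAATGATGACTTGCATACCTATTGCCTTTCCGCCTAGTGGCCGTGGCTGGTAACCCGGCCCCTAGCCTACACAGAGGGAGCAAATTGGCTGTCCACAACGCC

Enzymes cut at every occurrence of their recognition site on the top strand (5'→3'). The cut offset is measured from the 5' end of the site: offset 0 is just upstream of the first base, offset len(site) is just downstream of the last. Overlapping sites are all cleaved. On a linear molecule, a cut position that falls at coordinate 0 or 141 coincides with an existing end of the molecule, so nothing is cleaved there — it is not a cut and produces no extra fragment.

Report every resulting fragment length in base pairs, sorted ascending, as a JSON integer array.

Per-enzyme occurrences:
  XjeX (TCAGCAT, off=5): no sites
  UxaII TGGTA/5: at [86] ⇒ [91]
  WciIII (GGGTG, off=1): no sites

Pooled cuts: [91]

Fragment lengths:
  [0,91): 91 bp
  [91,141): 50 bp

[50,91]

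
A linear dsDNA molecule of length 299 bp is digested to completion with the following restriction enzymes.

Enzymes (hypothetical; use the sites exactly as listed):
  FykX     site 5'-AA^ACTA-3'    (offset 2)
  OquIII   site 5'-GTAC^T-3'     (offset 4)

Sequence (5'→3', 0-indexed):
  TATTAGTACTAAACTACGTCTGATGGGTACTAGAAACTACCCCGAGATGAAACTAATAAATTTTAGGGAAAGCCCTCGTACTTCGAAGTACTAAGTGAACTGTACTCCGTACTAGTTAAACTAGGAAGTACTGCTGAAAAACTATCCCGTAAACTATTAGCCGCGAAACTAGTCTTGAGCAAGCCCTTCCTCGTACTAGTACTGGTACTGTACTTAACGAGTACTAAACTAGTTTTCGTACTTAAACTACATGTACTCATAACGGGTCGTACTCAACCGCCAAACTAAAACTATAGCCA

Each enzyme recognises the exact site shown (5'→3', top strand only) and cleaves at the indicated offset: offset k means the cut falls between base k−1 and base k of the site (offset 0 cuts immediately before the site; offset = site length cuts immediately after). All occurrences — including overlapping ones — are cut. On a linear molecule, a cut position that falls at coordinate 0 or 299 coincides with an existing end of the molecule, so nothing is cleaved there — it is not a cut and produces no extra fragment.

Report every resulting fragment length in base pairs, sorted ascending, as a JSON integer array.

Site scan:
  FykX (AAACTA, off=2): starts [10, 33, 49, 117, 138, 150, 165, 225, 243, 281, 287] → cuts [12, 35, 51, 119, 140, 152, 167, 227, 245, 283, 289]
  OquIII (GTACT, off=4): starts [5, 26, 77, 87, 101, 108, 127, 192, 198, 204, 209, 220, 237, 252, 268] → cuts [9, 30, 81, 91, 105, 112, 131, 196, 202, 208, 213, 224, 241, 256, 272]

Pooled cuts: [9, 12, 30, 35, 51, 81, 91, 105, 112, 119, 131, 140, 152, 167, 196, 202, 208, 213, 224, 227, 241, 245, 256, 272, 283, 289]

Fragments:
  [0,9): 9 bp
  [9,12): 3 bp
  [12,30): 18 bp
  [30,35): 5 bp
  [35,51): 16 bp
  [51,81): 30 bp
  [81,91): 10 bp
  [91,105): 14 bp
  [105,112): 7 bp
  [112,119): 7 bp
  [119,131): 12 bp
  [131,140): 9 bp
  [140,152): 12 bp
  [152,167): 15 bp
  [167,196): 29 bp
  [196,202): 6 bp
  [202,208): 6 bp
  [208,213): 5 bp
  [213,224): 11 bp
  [224,227): 3 bp
  [227,241): 14 bp
  [241,245): 4 bp
  [245,256): 11 bp
  [256,272): 16 bp
  [272,283): 11 bp
  [283,289): 6 bp
  [289,299): 10 bp

[3,3,4,5,5,6,6,6,7,7,9,9,10,10,11,11,11,12,12,14,14,15,16,16,18,29,30]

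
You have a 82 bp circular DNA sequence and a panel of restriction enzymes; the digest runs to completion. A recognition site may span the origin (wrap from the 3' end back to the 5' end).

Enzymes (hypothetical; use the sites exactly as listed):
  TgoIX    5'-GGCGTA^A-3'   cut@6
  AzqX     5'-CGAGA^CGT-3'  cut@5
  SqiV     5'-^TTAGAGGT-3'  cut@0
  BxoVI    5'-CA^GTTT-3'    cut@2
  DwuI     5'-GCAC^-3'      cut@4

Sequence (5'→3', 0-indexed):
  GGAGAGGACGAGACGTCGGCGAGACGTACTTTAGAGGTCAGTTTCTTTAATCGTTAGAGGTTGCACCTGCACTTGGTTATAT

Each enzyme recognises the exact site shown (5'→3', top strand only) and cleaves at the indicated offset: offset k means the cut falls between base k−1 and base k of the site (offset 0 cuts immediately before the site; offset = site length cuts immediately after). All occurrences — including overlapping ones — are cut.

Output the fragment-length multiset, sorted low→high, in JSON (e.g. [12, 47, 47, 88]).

[6,6,10,11,13,13,23]

Per-enzyme occurrences:
  TgoIX (GGCGTAA, off=6): no sites
  AzqX (CGAGACGT, off=5): starts [8, 19] → cuts [13, 24]
  SqiV (TTAGAGGT, off=0): starts [30, 53] → cuts [30, 53]
  BxoVI (CAGTTT, off=2): starts [38] → cuts [40]
  DwuI (GCAC, off=4): starts [62, 68] → cuts [66, 72]

All cut coordinates (distinct, sorted): [13, 24, 30, 40, 53, 66, 72]

Fragment lengths:
  13→24: 11 bp
  24→30: 6 bp
  30→40: 10 bp
  40→53: 13 bp
  53→66: 13 bp
  66→72: 6 bp
  72→13 (wrap): 82-72+13 = 23 bp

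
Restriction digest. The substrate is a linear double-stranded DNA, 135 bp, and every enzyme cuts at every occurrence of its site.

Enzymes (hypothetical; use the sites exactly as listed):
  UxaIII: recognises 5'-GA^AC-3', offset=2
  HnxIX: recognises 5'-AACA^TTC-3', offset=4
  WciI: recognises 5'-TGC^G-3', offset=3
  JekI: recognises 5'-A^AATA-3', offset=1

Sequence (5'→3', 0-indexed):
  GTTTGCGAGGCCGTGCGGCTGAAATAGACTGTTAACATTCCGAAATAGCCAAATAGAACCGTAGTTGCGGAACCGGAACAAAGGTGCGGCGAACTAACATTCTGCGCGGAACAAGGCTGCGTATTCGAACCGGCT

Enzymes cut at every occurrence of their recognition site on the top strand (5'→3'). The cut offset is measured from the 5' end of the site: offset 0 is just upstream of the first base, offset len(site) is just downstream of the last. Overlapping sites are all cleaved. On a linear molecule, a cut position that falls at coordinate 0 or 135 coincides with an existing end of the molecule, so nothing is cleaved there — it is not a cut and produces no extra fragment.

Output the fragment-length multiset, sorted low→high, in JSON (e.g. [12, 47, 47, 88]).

[3,5,5,6,6,6,6,6,6,7,7,8,8,10,10,10,11,15]

Site scan:
  UxaIII (GAAC, off=2): starts [55, 69, 75, 90, 108, 126] → cuts [57, 71, 77, 92, 110, 128]
  HnxIX (AACATTC, off=4): starts [33, 95] → cuts [37, 99]
  WciI (TGCG, off=3): starts [3, 13, 65, 84, 102, 117] → cuts [6, 16, 68, 87, 105, 120]
  JekI (AAATA, off=1): starts [21, 42, 50] → cuts [22, 43, 51]

All cut coordinates (distinct, sorted): [6, 16, 22, 37, 43, 51, 57, 68, 71, 77, 87, 92, 99, 105, 110, 120, 128]

Fragments:
  [0,6): 6 bp
  [6,16): 10 bp
  [16,22): 6 bp
  [22,37): 15 bp
  [37,43): 6 bp
  [43,51): 8 bp
  [51,57): 6 bp
  [57,68): 11 bp
  [68,71): 3 bp
  [71,77): 6 bp
  [77,87): 10 bp
  [87,92): 5 bp
  [92,99): 7 bp
  [99,105): 6 bp
  [105,110): 5 bp
  [110,120): 10 bp
  [120,128): 8 bp
  [128,135): 7 bp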